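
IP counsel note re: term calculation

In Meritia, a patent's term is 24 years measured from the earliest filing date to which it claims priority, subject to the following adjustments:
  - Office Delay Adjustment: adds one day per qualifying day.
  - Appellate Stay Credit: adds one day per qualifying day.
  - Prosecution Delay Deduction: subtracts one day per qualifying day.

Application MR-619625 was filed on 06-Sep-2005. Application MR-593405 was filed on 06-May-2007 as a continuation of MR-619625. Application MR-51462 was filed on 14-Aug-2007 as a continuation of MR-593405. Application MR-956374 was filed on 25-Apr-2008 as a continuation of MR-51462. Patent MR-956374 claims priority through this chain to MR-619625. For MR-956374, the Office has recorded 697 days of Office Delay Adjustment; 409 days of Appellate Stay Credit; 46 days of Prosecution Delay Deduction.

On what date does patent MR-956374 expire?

Earliest priority filing: 6 September 2005.
Base term: 6 September 2005 + 24 years → 6 September 2029.
Office Delay Adjustment: +697 days → 4 August 2031.
Appellate Stay Credit: +409 days → 16 September 2032.
Prosecution Delay Deduction: −46 days → 1 August 2032.

August 1, 2032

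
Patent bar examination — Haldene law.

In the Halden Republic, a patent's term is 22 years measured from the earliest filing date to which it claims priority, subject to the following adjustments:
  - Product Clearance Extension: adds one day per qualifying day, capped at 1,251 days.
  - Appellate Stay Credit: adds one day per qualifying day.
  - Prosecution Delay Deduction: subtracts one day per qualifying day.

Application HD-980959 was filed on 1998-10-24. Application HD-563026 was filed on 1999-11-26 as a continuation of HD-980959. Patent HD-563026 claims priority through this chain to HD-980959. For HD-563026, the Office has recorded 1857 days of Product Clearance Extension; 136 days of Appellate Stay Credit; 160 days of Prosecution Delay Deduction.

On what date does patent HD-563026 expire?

2024-03-04

Earliest priority filing: 24 October 1998.
Base term: 24 October 1998 + 22 years → 24 October 2020.
Product Clearance Extension: 1857 days claimed exceeds the 1251-day cap, so +1251 days → 28 March 2024.
Appellate Stay Credit: +136 days → 11 August 2024.
Prosecution Delay Deduction: −160 days → 4 March 2024.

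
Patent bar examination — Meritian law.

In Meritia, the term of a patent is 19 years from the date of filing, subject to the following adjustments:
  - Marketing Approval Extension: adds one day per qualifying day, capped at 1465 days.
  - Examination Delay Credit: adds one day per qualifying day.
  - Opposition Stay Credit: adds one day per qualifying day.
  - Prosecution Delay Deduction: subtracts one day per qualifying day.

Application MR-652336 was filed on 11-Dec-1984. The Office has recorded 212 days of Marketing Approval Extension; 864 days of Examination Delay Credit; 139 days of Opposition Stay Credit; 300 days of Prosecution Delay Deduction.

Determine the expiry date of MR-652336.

Base term: filing date + 19 years → 11 December 2003.
Marketing Approval Extension: 212 days (within the 1465-day cap) → +212 days → 10 July 2004.
Examination Delay Credit: +864 days → 21 November 2006.
Opposition Stay Credit: +139 days → 9 April 2007.
Prosecution Delay Deduction: −300 days → 13 June 2006.

2006-06-13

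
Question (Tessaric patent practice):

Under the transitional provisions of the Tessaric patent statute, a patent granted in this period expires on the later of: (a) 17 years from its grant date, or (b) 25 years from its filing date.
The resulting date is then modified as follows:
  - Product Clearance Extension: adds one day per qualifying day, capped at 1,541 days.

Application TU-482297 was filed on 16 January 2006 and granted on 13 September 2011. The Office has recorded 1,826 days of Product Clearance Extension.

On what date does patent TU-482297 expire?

April 6, 2035

(a) grant + 17 years → 13 September 2028.
(b) filing + 25 years → 16 January 2031.
Later of the two: 16 January 2031.
Product Clearance Extension: 1826 days claimed exceeds the 1541-day cap, so +1541 days → 6 April 2035.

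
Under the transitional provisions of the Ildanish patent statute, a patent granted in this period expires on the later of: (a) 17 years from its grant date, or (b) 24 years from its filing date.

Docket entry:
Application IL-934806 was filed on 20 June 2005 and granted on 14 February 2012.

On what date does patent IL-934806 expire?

(a) grant + 17 years → 14 February 2029.
(b) filing + 24 years → 20 June 2029.
Later of the two: 20 June 2029.

2029-06-20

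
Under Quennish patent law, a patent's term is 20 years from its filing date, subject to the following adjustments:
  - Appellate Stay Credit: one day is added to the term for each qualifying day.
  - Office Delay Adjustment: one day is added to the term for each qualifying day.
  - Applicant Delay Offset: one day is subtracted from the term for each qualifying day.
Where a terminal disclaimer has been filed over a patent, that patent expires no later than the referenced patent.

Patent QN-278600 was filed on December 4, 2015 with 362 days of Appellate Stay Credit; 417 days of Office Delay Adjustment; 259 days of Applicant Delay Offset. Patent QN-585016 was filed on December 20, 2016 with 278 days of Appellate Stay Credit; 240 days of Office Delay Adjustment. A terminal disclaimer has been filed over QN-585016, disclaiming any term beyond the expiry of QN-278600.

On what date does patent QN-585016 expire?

Natural term of QN-585016:
  Base: filing + 20 years → 20 December 2036.
  Appellate Stay Credit: +278 days → 24 September 2037.
  Office Delay Adjustment: +240 days → 22 May 2038.
Expiry of referenced patent QN-278600:
  Base: filing + 20 years → 4 December 2035.
  Appellate Stay Credit: +362 days → 30 November 2036.
  Office Delay Adjustment: +417 days → 21 January 2038.
  Applicant Delay Offset: −259 days → 7 May 2037.
Terminal disclaimer: QN-585016 expires on the earlier of 22 May 2038 and 7 May 2037.

2037-05-07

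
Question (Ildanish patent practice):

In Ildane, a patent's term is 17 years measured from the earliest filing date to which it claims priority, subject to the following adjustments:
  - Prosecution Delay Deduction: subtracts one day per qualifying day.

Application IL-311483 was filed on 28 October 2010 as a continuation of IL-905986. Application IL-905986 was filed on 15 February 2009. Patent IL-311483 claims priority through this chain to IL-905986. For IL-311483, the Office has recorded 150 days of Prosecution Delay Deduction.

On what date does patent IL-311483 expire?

Earliest priority filing: 15 February 2009.
Base term: 15 February 2009 + 17 years → 15 February 2026.
Prosecution Delay Deduction: −150 days → 18 September 2025.

September 18, 2025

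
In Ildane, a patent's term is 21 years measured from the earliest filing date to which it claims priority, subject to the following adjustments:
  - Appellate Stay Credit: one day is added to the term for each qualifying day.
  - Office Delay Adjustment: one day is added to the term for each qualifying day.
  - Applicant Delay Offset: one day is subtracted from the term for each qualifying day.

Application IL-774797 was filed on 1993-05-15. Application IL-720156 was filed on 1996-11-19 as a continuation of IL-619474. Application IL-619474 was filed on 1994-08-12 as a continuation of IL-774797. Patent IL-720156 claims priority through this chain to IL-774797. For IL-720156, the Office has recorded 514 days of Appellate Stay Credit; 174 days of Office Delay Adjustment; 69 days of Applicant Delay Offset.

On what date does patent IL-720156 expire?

January 24, 2016

Earliest priority filing: 15 May 1993.
Base term: 15 May 1993 + 21 years → 15 May 2014.
Appellate Stay Credit: +514 days → 11 October 2015.
Office Delay Adjustment: +174 days → 2 April 2016.
Applicant Delay Offset: −69 days → 24 January 2016.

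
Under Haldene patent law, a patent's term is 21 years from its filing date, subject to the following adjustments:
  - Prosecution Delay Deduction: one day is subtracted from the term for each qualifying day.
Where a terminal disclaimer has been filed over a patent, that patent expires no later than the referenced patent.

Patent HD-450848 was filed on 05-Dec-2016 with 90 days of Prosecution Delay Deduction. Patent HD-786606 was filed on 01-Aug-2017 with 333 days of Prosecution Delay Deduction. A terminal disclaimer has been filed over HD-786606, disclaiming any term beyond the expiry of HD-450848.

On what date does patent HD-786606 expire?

Natural term of HD-786606:
  Base: filing + 21 years → 1 August 2038.
  Prosecution Delay Deduction: −333 days → 2 September 2037.
Expiry of referenced patent HD-450848:
  Base: filing + 21 years → 5 December 2037.
  Prosecution Delay Deduction: −90 days → 6 September 2037.
Terminal disclaimer: HD-786606 expires on the earlier of 2 September 2037 and 6 September 2037.

2037-09-02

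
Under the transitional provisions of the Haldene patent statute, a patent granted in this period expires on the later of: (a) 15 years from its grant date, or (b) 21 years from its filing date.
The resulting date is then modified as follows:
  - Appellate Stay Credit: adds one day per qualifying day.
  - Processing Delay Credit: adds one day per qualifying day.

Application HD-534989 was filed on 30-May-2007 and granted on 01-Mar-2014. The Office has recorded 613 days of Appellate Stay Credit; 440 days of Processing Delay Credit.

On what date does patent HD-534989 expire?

January 18, 2032

(a) grant + 15 years → 1 March 2029.
(b) filing + 21 years → 30 May 2028.
Later of the two: 1 March 2029.
Appellate Stay Credit: +613 days → 4 November 2030.
Processing Delay Credit: +440 days → 18 January 2032.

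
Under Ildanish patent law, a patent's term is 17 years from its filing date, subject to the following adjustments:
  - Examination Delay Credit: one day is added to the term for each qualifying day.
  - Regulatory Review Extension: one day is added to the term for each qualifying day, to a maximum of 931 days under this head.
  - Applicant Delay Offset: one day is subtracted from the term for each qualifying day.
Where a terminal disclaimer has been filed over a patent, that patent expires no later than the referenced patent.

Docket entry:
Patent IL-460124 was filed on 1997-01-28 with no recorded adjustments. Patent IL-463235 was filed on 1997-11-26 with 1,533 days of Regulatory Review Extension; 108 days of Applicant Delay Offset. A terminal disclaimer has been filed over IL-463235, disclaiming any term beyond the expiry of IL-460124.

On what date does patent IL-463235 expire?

January 28, 2014

Natural term of IL-463235:
  Base: filing + 17 years → 26 November 2014.
  Regulatory Review Extension: 1533 days claimed exceeds the 931-day cap, so +931 days → 14 June 2017.
  Applicant Delay Offset: −108 days → 26 February 2017.
Expiry of referenced patent IL-460124:
  Base: filing + 17 years → 28 January 2014.
Terminal disclaimer: IL-463235 expires on the earlier of 26 February 2017 and 28 January 2014.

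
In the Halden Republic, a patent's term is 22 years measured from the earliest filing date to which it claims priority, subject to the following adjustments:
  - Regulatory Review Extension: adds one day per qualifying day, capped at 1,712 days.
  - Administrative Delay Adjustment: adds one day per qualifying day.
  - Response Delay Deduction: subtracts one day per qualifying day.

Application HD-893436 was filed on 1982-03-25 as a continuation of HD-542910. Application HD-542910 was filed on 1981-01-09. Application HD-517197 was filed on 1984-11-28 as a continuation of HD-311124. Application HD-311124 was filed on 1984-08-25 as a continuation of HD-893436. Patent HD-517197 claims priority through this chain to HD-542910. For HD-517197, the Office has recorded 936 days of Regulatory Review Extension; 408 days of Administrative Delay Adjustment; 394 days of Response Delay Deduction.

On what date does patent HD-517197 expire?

August 16, 2005

Earliest priority filing: 9 January 1981.
Base term: 9 January 1981 + 22 years → 9 January 2003.
Regulatory Review Extension: 936 days (within the 1712-day cap) → +936 days → 2 August 2005.
Administrative Delay Adjustment: +408 days → 14 September 2006.
Response Delay Deduction: −394 days → 16 August 2005.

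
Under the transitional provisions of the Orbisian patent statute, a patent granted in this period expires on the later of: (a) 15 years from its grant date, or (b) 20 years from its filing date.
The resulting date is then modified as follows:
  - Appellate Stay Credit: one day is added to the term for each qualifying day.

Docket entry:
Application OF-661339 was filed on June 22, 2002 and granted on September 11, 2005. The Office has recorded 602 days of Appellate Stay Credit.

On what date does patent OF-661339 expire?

(a) grant + 15 years → 11 September 2020.
(b) filing + 20 years → 22 June 2022.
Later of the two: 22 June 2022.
Appellate Stay Credit: +602 days → 14 February 2024.

2024-02-14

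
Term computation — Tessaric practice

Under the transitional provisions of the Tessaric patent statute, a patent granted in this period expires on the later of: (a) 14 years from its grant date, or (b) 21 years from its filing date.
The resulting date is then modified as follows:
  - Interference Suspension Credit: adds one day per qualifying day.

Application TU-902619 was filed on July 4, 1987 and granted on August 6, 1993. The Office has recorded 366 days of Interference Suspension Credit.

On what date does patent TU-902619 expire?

July 5, 2009

(a) grant + 14 years → 6 August 2007.
(b) filing + 21 years → 4 July 2008.
Later of the two: 4 July 2008.
Interference Suspension Credit: +366 days → 5 July 2009.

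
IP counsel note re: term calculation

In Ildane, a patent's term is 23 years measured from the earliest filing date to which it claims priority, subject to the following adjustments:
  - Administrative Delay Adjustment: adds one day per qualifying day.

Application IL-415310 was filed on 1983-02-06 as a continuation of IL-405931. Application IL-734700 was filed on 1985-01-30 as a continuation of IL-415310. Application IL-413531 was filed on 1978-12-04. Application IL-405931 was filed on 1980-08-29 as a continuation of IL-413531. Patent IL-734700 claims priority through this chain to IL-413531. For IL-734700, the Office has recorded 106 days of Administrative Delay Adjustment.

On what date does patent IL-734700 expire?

Earliest priority filing: 4 December 1978.
Base term: 4 December 1978 + 23 years → 4 December 2001.
Administrative Delay Adjustment: +106 days → 20 March 2002.

March 20, 2002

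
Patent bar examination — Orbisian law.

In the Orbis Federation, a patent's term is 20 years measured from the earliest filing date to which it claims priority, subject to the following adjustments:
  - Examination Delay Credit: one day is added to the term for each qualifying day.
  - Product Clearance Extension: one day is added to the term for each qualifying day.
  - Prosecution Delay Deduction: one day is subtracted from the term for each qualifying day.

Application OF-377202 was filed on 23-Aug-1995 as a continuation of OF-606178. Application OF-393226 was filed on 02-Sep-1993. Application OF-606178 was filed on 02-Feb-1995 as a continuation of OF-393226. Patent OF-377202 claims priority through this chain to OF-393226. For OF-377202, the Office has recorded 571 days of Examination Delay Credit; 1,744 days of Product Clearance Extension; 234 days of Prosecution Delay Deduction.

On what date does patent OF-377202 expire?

May 15, 2019

Earliest priority filing: 2 September 1993.
Base term: 2 September 1993 + 20 years → 2 September 2013.
Examination Delay Credit: +571 days → 27 March 2015.
Product Clearance Extension: +1744 days → 4 January 2020.
Prosecution Delay Deduction: −234 days → 15 May 2019.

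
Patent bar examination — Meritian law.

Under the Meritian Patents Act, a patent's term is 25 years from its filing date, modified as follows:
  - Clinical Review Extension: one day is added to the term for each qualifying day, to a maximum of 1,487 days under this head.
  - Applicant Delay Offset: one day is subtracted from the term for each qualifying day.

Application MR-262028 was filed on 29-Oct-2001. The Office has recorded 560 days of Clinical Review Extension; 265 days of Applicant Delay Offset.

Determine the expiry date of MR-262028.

August 20, 2027

Base term: filing date + 25 years → 29 October 2026.
Clinical Review Extension: 560 days (within the 1487-day cap) → +560 days → 11 May 2028.
Applicant Delay Offset: −265 days → 20 August 2027.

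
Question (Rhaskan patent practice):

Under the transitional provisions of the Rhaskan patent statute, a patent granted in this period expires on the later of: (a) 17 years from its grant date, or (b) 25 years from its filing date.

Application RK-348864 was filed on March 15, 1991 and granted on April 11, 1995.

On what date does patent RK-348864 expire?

(a) grant + 17 years → 11 April 2012.
(b) filing + 25 years → 15 March 2016.
Later of the two: 15 March 2016.

2016-03-15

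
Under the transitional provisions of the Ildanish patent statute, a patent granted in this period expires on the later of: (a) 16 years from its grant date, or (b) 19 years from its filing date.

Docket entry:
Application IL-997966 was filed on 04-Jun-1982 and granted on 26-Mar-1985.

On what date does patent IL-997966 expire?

June 4, 2001

(a) grant + 16 years → 26 March 2001.
(b) filing + 19 years → 4 June 2001.
Later of the two: 4 June 2001.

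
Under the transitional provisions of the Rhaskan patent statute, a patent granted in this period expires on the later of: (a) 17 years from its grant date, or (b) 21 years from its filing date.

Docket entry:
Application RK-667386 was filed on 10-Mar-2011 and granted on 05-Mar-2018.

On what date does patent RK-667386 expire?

March 5, 2035

(a) grant + 17 years → 5 March 2035.
(b) filing + 21 years → 10 March 2032.
Later of the two: 5 March 2035.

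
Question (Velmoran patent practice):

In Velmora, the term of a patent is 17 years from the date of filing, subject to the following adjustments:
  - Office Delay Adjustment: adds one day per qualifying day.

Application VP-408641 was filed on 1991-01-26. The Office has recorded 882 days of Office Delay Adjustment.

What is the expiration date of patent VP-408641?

June 26, 2010

Base term: filing date + 17 years → 26 January 2008.
Office Delay Adjustment: +882 days → 26 June 2010.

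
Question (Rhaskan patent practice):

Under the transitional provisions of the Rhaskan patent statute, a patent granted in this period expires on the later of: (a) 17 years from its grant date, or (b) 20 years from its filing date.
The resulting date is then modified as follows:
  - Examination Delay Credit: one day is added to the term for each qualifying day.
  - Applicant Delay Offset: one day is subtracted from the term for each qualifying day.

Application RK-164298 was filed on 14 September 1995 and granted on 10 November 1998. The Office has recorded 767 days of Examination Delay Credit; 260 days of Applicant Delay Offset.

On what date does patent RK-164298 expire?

March 31, 2017

(a) grant + 17 years → 10 November 2015.
(b) filing + 20 years → 14 September 2015.
Later of the two: 10 November 2015.
Examination Delay Credit: +767 days → 16 December 2017.
Applicant Delay Offset: −260 days → 31 March 2017.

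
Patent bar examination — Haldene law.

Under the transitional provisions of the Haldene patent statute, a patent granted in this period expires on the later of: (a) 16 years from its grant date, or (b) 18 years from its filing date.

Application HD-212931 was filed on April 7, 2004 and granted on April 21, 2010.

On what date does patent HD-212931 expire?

(a) grant + 16 years → 21 April 2026.
(b) filing + 18 years → 7 April 2022.
Later of the two: 21 April 2026.

2026-04-21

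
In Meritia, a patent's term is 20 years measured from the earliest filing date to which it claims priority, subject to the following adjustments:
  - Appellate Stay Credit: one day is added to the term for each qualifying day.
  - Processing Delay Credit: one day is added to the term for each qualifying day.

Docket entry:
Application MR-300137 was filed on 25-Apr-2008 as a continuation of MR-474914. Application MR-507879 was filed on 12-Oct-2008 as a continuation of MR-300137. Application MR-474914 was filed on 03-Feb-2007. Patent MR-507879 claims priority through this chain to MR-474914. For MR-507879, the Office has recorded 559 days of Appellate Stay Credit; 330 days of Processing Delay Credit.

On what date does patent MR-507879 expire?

2029-07-11

Earliest priority filing: 3 February 2007.
Base term: 3 February 2007 + 20 years → 3 February 2027.
Appellate Stay Credit: +559 days → 15 August 2028.
Processing Delay Credit: +330 days → 11 July 2029.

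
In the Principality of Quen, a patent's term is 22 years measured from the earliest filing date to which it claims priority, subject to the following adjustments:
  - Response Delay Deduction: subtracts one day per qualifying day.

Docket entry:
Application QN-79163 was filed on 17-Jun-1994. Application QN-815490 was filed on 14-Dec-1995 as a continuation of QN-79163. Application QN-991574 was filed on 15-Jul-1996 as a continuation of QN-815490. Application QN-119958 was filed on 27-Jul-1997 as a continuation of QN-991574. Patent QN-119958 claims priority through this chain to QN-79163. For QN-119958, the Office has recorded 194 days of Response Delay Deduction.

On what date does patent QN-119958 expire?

2015-12-06

Earliest priority filing: 17 June 1994.
Base term: 17 June 1994 + 22 years → 17 June 2016.
Response Delay Deduction: −194 days → 6 December 2015.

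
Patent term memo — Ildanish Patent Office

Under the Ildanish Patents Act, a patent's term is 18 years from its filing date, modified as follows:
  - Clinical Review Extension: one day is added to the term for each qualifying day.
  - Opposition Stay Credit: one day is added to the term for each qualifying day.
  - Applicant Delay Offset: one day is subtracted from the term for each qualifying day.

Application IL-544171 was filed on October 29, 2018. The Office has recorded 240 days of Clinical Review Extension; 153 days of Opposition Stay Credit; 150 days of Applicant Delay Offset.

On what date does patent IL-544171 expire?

Base term: filing date + 18 years → 29 October 2036.
Clinical Review Extension: +240 days → 26 June 2037.
Opposition Stay Credit: +153 days → 26 November 2037.
Applicant Delay Offset: −150 days → 29 June 2037.

2037-06-29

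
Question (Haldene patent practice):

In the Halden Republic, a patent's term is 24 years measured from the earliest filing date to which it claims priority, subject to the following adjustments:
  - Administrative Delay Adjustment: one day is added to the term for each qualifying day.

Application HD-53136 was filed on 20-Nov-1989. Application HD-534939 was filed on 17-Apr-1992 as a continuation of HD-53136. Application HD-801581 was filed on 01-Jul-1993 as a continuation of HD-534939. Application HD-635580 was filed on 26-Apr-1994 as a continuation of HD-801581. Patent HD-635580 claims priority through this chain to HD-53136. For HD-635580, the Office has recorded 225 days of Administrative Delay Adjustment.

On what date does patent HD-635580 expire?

July 3, 2014

Earliest priority filing: 20 November 1989.
Base term: 20 November 1989 + 24 years → 20 November 2013.
Administrative Delay Adjustment: +225 days → 3 July 2014.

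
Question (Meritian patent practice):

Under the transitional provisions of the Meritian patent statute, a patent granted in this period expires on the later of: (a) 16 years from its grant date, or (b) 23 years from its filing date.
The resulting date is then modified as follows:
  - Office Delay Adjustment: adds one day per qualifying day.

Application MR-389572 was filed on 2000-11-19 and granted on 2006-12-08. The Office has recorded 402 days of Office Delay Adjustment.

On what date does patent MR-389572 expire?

(a) grant + 16 years → 8 December 2022.
(b) filing + 23 years → 19 November 2023.
Later of the two: 19 November 2023.
Office Delay Adjustment: +402 days → 25 December 2024.

2024-12-25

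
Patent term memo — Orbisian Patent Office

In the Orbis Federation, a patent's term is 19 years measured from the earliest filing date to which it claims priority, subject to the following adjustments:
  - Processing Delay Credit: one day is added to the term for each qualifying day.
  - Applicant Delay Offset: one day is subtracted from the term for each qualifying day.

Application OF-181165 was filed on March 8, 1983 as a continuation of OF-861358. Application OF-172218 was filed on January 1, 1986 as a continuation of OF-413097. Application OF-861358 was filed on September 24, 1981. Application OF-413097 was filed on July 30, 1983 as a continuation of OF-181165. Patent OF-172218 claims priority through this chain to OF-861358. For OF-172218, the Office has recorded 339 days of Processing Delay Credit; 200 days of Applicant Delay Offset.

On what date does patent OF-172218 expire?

February 10, 2001

Earliest priority filing: 24 September 1981.
Base term: 24 September 1981 + 19 years → 24 September 2000.
Processing Delay Credit: +339 days → 29 August 2001.
Applicant Delay Offset: −200 days → 10 February 2001.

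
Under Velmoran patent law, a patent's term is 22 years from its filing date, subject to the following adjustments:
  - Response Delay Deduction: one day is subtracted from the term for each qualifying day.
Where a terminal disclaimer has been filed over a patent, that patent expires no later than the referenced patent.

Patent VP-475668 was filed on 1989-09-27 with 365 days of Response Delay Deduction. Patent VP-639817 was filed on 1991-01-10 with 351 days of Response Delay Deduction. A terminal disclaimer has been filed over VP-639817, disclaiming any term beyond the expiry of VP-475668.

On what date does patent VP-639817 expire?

September 27, 2010

Natural term of VP-639817:
  Base: filing + 22 years → 10 January 2013.
  Response Delay Deduction: −351 days → 25 January 2012.
Expiry of referenced patent VP-475668:
  Base: filing + 22 years → 27 September 2011.
  Response Delay Deduction: −365 days → 27 September 2010.
Terminal disclaimer: VP-639817 expires on the earlier of 25 January 2012 and 27 September 2010.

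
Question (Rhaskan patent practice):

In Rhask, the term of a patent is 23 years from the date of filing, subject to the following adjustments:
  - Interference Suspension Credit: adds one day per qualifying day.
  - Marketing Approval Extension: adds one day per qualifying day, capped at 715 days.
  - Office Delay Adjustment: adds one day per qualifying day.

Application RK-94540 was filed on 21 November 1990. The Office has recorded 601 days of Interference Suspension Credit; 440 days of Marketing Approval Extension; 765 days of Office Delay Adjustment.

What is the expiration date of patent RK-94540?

2018-11-01

Base term: filing date + 23 years → 21 November 2013.
Interference Suspension Credit: +601 days → 15 July 2015.
Marketing Approval Extension: 440 days (within the 715-day cap) → +440 days → 27 September 2016.
Office Delay Adjustment: +765 days → 1 November 2018.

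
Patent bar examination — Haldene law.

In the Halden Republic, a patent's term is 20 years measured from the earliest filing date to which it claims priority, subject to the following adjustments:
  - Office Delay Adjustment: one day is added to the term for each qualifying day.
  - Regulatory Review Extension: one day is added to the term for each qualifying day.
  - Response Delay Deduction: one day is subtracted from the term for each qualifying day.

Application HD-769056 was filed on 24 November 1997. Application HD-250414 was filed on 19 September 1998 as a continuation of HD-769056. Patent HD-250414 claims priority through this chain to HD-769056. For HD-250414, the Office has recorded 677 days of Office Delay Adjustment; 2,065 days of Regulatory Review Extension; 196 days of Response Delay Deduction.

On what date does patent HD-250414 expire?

Earliest priority filing: 24 November 1997.
Base term: 24 November 1997 + 20 years → 24 November 2017.
Office Delay Adjustment: +677 days → 2 October 2019.
Regulatory Review Extension: +2065 days → 28 May 2025.
Response Delay Deduction: −196 days → 13 November 2024.

November 13, 2024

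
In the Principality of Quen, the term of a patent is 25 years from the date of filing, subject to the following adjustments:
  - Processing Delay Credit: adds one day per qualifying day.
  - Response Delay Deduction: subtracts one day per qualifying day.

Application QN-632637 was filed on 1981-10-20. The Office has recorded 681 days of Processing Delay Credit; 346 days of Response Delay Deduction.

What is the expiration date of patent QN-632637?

September 20, 2007

Base term: filing date + 25 years → 20 October 2006.
Processing Delay Credit: +681 days → 31 August 2008.
Response Delay Deduction: −346 days → 20 September 2007.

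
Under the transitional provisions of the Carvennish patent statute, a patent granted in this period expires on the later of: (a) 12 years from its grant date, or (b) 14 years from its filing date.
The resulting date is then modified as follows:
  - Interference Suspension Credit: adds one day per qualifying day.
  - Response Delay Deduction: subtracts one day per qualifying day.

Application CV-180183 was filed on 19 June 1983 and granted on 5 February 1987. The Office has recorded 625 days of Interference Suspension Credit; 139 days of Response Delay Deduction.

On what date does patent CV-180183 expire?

June 5, 2000

(a) grant + 12 years → 5 February 1999.
(b) filing + 14 years → 19 June 1997.
Later of the two: 5 February 1999.
Interference Suspension Credit: +625 days → 22 October 2000.
Response Delay Deduction: −139 days → 5 June 2000.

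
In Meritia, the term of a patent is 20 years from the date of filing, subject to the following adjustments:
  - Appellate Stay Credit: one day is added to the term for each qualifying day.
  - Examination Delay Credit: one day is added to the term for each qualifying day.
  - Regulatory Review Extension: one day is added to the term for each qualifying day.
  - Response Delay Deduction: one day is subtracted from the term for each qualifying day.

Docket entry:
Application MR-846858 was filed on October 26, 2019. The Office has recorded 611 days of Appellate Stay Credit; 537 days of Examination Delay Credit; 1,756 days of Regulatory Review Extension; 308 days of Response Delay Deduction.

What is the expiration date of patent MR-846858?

December 4, 2046

Base term: filing date + 20 years → 26 October 2039.
Appellate Stay Credit: +611 days → 28 June 2041.
Examination Delay Credit: +537 days → 17 December 2042.
Regulatory Review Extension: +1756 days → 8 October 2047.
Response Delay Deduction: −308 days → 4 December 2046.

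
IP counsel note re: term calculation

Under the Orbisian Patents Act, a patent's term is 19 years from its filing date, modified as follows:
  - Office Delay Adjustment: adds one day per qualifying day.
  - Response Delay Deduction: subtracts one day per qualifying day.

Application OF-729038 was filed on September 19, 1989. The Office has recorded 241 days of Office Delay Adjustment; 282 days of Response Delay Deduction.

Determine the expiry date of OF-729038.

Base term: filing date + 19 years → 19 September 2008.
Office Delay Adjustment: +241 days → 18 May 2009.
Response Delay Deduction: −282 days → 9 August 2008.

2008-08-09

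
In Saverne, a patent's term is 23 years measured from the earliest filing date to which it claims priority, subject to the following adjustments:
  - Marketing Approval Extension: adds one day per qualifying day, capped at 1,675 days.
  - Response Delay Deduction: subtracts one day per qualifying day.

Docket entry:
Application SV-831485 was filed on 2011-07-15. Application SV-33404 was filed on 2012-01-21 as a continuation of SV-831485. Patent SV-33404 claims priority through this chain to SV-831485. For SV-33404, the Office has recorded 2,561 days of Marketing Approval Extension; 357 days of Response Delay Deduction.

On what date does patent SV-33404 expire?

Earliest priority filing: 15 July 2011.
Base term: 15 July 2011 + 23 years → 15 July 2034.
Marketing Approval Extension: 2561 days claimed exceeds the 1675-day cap, so +1675 days → 14 February 2039.
Response Delay Deduction: −357 days → 22 February 2038.

February 22, 2038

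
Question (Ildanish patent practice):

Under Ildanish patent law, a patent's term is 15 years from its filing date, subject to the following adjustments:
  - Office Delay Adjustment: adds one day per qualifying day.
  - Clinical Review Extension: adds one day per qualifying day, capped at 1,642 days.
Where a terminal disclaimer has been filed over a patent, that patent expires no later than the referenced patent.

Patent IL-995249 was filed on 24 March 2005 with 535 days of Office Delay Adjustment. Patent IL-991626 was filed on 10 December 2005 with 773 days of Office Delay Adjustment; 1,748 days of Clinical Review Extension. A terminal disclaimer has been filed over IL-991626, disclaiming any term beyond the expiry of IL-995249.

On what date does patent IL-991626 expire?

2021-09-10

Natural term of IL-991626:
  Base: filing + 15 years → 10 December 2020.
  Office Delay Adjustment: +773 days → 22 January 2023.
  Clinical Review Extension: 1748 days claimed exceeds the 1642-day cap, so +1642 days → 22 July 2027.
Expiry of referenced patent IL-995249:
  Base: filing + 15 years → 24 March 2020.
  Office Delay Adjustment: +535 days → 10 September 2021.
Terminal disclaimer: IL-991626 expires on the earlier of 22 July 2027 and 10 September 2021.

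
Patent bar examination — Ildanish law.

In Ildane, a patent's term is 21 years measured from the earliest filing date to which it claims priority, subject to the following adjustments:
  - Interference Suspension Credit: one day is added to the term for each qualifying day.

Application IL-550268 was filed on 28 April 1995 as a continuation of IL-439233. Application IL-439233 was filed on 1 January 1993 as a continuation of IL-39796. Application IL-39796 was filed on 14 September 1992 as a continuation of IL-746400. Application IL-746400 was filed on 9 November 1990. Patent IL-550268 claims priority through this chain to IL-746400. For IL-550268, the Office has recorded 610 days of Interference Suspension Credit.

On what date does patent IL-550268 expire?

Earliest priority filing: 9 November 1990.
Base term: 9 November 1990 + 21 years → 9 November 2011.
Interference Suspension Credit: +610 days → 11 July 2013.

July 11, 2013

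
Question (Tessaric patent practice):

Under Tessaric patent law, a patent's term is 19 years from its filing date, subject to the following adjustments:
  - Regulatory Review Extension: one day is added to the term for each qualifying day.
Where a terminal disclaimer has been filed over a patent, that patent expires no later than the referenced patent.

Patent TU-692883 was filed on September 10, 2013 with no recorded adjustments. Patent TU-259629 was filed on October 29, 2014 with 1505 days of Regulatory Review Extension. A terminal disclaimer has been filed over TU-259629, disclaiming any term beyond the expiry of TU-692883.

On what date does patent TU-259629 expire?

September 10, 2032

Natural term of TU-259629:
  Base: filing + 19 years → 29 October 2033.
  Regulatory Review Extension: +1505 days → 12 December 2037.
Expiry of referenced patent TU-692883:
  Base: filing + 19 years → 10 September 2032.
Terminal disclaimer: TU-259629 expires on the earlier of 12 December 2037 and 10 September 2032.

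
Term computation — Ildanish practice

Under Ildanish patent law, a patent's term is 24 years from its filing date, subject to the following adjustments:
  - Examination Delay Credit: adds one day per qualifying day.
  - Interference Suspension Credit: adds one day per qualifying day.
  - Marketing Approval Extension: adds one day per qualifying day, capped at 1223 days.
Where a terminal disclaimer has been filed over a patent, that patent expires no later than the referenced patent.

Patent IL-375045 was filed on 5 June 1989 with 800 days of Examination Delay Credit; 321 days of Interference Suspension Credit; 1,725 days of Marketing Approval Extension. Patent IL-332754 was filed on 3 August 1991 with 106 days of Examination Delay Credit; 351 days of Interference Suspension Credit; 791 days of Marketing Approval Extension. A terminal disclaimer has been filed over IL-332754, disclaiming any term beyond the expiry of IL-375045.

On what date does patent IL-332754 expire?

Natural term of IL-332754:
  Base: filing + 24 years → 3 August 2015.
  Examination Delay Credit: +106 days → 17 November 2015.
  Interference Suspension Credit: +351 days → 2 November 2016.
  Marketing Approval Extension: 791 days (within the 1223-day cap) → +791 days → 2 January 2019.
Expiry of referenced patent IL-375045:
  Base: filing + 24 years → 5 June 2013.
  Examination Delay Credit: +800 days → 14 August 2015.
  Interference Suspension Credit: +321 days → 30 June 2016.
  Marketing Approval Extension: 1725 days claimed exceeds the 1223-day cap, so +1223 days → 5 November 2019.
Terminal disclaimer: IL-332754 expires on the earlier of 2 January 2019 and 5 November 2019.

January 2, 2019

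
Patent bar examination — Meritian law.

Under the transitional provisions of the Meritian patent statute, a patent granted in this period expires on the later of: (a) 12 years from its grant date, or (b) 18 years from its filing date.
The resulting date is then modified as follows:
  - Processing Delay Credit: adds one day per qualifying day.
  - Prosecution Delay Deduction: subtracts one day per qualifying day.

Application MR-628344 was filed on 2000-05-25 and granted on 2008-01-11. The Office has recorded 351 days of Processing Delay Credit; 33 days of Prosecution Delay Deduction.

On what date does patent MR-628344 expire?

(a) grant + 12 years → 11 January 2020.
(b) filing + 18 years → 25 May 2018.
Later of the two: 11 January 2020.
Processing Delay Credit: +351 days → 27 December 2020.
Prosecution Delay Deduction: −33 days → 24 November 2020.

November 24, 2020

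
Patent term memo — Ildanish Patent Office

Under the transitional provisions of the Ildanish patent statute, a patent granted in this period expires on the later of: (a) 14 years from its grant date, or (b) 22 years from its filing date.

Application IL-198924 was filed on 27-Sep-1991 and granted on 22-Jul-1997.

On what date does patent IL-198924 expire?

(a) grant + 14 years → 22 July 2011.
(b) filing + 22 years → 27 September 2013.
Later of the two: 27 September 2013.

2013-09-27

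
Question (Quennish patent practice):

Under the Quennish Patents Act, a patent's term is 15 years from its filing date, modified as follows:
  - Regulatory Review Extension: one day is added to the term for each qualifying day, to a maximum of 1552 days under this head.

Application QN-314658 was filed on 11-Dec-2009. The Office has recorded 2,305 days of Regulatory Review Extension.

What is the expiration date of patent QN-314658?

Base term: filing date + 15 years → 11 December 2024.
Regulatory Review Extension: 2305 days claimed exceeds the 1552-day cap, so +1552 days → 12 March 2029.

2029-03-12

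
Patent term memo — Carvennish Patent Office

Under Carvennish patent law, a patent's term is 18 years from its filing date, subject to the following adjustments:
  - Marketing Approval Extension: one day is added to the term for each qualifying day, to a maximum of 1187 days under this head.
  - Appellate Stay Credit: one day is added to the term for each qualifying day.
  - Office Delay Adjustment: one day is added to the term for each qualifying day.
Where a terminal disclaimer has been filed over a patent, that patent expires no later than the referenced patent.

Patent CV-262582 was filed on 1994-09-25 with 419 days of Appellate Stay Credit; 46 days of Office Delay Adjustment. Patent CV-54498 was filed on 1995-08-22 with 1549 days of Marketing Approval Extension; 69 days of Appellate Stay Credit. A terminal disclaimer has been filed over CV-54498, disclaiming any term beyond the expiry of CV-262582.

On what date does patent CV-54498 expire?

Natural term of CV-54498:
  Base: filing + 18 years → 22 August 2013.
  Marketing Approval Extension: 1549 days claimed exceeds the 1187-day cap, so +1187 days → 21 November 2016.
  Appellate Stay Credit: +69 days → 29 January 2017.
Expiry of referenced patent CV-262582:
  Base: filing + 18 years → 25 September 2012.
  Appellate Stay Credit: +419 days → 18 November 2013.
  Office Delay Adjustment: +46 days → 3 January 2014.
Terminal disclaimer: CV-54498 expires on the earlier of 29 January 2017 and 3 January 2014.

January 3, 2014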